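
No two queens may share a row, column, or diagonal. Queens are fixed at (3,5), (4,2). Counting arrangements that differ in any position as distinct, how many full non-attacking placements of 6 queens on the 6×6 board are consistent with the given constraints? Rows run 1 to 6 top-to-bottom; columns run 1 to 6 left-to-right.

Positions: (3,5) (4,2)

1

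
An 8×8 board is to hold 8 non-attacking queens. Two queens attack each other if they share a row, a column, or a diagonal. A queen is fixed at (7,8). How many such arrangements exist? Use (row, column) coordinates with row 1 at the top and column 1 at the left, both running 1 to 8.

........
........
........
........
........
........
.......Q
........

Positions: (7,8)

8

Branch on row 1: col 1 → 0; col 3 → 3; col 4 → 1; col 5 → 2; col 6 → 1; col 7 → 1.
Sum: 0 + 3 + 1 + 2 + 1 + 1 = 8.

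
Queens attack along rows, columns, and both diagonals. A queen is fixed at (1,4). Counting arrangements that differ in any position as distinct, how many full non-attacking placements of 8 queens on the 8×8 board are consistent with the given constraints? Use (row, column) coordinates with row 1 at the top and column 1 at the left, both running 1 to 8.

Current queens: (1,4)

18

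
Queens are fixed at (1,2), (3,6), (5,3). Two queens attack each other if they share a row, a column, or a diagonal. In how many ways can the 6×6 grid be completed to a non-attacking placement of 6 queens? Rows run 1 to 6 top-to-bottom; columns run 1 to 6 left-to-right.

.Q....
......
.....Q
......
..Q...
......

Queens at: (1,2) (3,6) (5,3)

Branch on row 2: col 4 → 1.
Sum: 1 = 1.

1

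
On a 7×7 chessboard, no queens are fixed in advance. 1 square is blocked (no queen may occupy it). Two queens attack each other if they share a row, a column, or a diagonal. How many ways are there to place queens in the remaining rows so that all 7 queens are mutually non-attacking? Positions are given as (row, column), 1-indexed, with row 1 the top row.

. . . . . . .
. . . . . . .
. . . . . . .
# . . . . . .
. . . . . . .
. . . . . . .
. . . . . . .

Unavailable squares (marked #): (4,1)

Branch on row 1: col 1 → 4; col 2 → 5; col 3 → 5; col 4 → 6; col 5 → 6; col 6 → 5; col 7 → 3.
Sum: 4 + 5 + 5 + 6 + 6 + 5 + 3 = 34.

34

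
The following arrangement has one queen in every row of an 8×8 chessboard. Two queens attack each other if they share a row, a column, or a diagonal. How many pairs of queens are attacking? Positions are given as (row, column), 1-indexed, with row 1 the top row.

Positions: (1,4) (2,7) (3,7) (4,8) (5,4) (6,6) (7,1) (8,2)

Same column: (1,4)–(5,4) (column 4); (2,7)–(3,7) (column 7).
Same diagonal: (2,7)–(5,4) (|2−5| = |7−4| = 3); (3,7)–(4,8) (|3−4| = |7−8| = 1); (3,7)–(8,2) (|3−8| = |7−2| = 5); (4,8)–(6,6) (|4−6| = |8−6| = 2); (7,1)–(8,2) (|7−8| = |1−2| = 1).
Total attacking pairs: 7.

7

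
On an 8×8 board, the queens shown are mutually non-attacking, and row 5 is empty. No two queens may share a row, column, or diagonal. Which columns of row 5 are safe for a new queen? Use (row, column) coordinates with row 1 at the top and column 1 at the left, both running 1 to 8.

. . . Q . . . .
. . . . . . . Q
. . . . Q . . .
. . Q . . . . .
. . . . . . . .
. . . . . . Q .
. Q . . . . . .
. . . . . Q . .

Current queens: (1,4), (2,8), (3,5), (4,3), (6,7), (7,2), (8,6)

columns 1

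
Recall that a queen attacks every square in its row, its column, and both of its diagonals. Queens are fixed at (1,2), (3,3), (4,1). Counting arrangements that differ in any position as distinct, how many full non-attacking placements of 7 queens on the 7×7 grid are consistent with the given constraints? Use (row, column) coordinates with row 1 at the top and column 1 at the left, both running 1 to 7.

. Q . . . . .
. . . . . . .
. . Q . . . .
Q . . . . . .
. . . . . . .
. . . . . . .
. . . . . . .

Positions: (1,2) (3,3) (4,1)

1

Branch on row 2: col 5 → 1; col 6 → 0; col 7 → 0.
Sum: 1 + 0 + 0 = 1.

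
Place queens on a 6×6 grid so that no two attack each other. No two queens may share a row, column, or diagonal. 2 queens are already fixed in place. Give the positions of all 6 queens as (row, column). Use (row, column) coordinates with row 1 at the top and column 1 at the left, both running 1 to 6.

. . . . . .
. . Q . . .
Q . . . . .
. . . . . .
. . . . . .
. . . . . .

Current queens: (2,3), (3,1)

Row 1: attacked by (2,3)→{2,3,4}; (3,1)→{1,3}. Safe: 5, 6. Place at column 5.
Row 4: attacked by (1,5)→{2,5}; (2,3)→{1,3,5}; (3,1)→{1,2}. Safe: 4, 6. Place at column 6.
Row 5: attacked by (1,5)→{1,5}; (2,3)→{3,6}; (3,1)→{1,3}; (4,6)→{5,6}. Safe: 2, 4. Place at column 4.
Row 6: attacked by (1,5)→{5}; (2,3)→{3}; (3,1)→{1,4}; (4,6)→{4,6}; (5,4)→{3,4,5}. Safe: 2. Place at column 2.
Columns [5, 3, 1, 6, 4, 2], r−c [-4, -1, 2, -2, 1, 4], r+c [6, 5, 4, 10, 9, 8] are all distinct, so no two queens attack.

(1,5) (2,3) (3,1) (4,6) (5,4) (6,2)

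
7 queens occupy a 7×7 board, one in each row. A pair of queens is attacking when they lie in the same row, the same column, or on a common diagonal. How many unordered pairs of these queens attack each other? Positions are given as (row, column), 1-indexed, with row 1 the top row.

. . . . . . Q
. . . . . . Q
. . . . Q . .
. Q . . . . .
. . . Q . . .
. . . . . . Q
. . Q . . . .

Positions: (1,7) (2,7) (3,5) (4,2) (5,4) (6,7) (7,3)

Same column: (1,7)–(2,7) (column 7); (1,7)–(6,7) (column 7); (2,7)–(6,7) (column 7).
Same diagonal: (1,7)–(3,5) (|1−3| = |7−5| = 2); (2,7)–(5,4) (|2−5| = |7−4| = 3).
Total attacking pairs: 5.

5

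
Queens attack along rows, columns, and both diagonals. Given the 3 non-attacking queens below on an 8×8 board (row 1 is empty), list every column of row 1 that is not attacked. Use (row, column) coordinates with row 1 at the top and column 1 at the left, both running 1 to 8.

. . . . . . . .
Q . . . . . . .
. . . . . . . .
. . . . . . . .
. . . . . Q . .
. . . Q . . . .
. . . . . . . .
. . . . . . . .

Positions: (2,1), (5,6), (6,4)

columns 3, 5, 7, 8

(2,1) attacks row 1 at column 1 and diagonals 2.
(5,6) attacks row 1 at column 6 and diagonals 2.
(6,4) attacks row 1 at column 4.
Attacked columns: {1, 2, 4, 6}. Safe: {3, 5, 7, 8}.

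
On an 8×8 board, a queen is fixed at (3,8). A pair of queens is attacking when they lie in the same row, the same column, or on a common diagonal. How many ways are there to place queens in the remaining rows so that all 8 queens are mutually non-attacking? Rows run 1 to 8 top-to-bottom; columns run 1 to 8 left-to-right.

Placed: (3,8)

16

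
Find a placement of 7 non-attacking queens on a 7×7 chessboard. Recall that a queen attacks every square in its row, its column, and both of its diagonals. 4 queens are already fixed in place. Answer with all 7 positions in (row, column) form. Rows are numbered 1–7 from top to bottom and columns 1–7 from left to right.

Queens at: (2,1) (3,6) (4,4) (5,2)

(1,5) (2,1) (3,6) (4,4) (5,2) (6,7) (7,3)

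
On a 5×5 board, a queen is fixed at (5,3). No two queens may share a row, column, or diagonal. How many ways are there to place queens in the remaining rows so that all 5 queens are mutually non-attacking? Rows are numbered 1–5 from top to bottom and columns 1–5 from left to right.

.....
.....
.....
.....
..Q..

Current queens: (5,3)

Branch on row 1: col 1 → 1; col 2 → 0; col 4 → 0; col 5 → 1.
Sum: 1 + 0 + 0 + 1 = 2.

2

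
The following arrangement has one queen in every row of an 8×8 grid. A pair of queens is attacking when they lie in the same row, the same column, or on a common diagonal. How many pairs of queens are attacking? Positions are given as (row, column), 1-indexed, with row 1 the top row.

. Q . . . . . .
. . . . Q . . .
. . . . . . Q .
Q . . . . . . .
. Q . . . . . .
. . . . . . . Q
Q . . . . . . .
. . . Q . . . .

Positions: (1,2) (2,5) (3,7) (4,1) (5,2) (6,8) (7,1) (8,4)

4

Same column: (1,2)–(5,2) (column 2); (4,1)–(7,1) (column 1).
Same diagonal: (2,5)–(5,2) (|2−5| = |5−2| = 3); (4,1)–(5,2) (|4−5| = |1−2| = 1).
Total attacking pairs: 4.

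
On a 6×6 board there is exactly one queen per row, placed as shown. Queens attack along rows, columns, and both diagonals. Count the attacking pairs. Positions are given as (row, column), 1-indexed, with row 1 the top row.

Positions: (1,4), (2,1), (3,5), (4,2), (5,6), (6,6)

1

Same column: (5,6)–(6,6) (column 6).
Total attacking pairs: 1.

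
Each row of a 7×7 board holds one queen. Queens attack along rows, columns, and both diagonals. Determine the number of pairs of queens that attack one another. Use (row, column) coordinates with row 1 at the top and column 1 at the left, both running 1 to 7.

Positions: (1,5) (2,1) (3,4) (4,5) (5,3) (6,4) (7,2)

5

Same column: (1,5)–(4,5) (column 5); (3,4)–(6,4) (column 4).
Same diagonal: (3,4)–(4,5) (|3−4| = |4−5| = 1); (4,5)–(7,2) (|4−7| = |5−2| = 3); (5,3)–(6,4) (|5−6| = |3−4| = 1).
Total attacking pairs: 5.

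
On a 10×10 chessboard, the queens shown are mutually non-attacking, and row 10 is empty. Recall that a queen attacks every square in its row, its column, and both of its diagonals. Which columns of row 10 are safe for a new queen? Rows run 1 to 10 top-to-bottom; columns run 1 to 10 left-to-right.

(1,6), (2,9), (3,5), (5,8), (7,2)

columns 4, 7, 10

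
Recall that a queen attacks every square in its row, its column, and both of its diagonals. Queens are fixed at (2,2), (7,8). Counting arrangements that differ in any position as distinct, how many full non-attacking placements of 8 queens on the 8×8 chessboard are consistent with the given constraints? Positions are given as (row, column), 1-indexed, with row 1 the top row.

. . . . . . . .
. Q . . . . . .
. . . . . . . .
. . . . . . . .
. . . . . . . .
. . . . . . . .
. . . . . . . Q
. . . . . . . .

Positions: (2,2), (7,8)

3

Branch on row 1: col 4 → 0; col 5 → 1; col 6 → 1; col 7 → 1.
Sum: 0 + 1 + 1 + 1 = 3.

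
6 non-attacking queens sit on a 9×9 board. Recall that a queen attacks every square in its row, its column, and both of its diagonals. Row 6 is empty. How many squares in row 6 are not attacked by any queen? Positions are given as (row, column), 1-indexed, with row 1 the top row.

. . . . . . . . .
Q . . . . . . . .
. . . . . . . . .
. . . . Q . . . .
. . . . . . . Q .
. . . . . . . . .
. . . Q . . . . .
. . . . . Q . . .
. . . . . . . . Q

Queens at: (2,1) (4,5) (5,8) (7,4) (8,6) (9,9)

(2,1) attacks row 6 at column 1 and diagonals 5.
(4,5) attacks row 6 at column 5 and diagonals 3, 7.
(5,8) attacks row 6 at column 8 and diagonals 7, 9.
(7,4) attacks row 6 at column 4 and diagonals 3, 5.
(8,6) attacks row 6 at column 6 and diagonals 4, 8.
(9,9) attacks row 6 at column 9 and diagonals 6.
Attacked columns: {1, 3, 4, 5, 6, 7, 8, 9}. Safe: {2}.

1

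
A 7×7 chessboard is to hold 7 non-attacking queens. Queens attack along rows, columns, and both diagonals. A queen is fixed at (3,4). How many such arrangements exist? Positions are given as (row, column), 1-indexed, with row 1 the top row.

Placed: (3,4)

Branch on row 1: col 1 → 1; col 3 → 1; col 5 → 1; col 7 → 1.
Sum: 1 + 1 + 1 + 1 = 4.

4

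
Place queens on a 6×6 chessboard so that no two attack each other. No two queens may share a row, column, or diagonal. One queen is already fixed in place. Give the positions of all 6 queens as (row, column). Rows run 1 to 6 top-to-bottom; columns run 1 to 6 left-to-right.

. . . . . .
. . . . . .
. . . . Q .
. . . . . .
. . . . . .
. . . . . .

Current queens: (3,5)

(1,4) (2,1) (3,5) (4,2) (5,6) (6,3)

Row 1: attacked by (3,5)→{3,5}. Safe: 1, 2, 4, 6. Place at column 4.
Row 2: attacked by (1,4)→{3,4,5}; (3,5)→{4,5,6}. Safe: 1, 2. Place at column 1.
Row 4: attacked by (1,4)→{1,4}; (2,1)→{1,3}; (3,5)→{4,5,6}. Safe: 2. Place at column 2.
Row 5: attacked by (1,4)→{4}; (2,1)→{1,4}; (3,5)→{3,5}; (4,2)→{1,2,3}. Safe: 6. Place at column 6.
Row 6: attacked by (1,4)→{4}; (2,1)→{1,5}; (3,5)→{2,5}; (4,2)→{2,4}; (5,6)→{5,6}. Safe: 3. Place at column 3.
Columns [4, 1, 5, 2, 6, 3], r−c [-3, 1, -2, 2, -1, 3], r+c [5, 3, 8, 6, 11, 9] are all distinct, so no two queens attack.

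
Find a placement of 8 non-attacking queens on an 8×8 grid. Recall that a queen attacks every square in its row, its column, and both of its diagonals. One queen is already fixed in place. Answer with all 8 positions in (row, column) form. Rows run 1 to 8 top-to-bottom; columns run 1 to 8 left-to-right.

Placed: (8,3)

Row 1: attacked by (8,3)→{3}. Safe: 1, 2, 4, 5, 6, 7, 8. Place at column 1.
Row 2: attacked by (1,1)→{1,2}; (8,3)→{3}. Safe: 4, 5, 6, 7, 8. Place at column 7.
Row 3: attacked by (1,1)→{1,3}; (2,7)→{6,7,8}; (8,3)→{3,8}. Safe: 2, 4, 5. Place at column 5.
Row 4: attacked by (1,1)→{1,4}; (2,7)→{5,7}; (3,5)→{4,5,6}; (8,3)→{3,7}. Safe: 2, 8. Place at column 8.
Row 5: attacked by (1,1)→{1,5}; (2,7)→{4,7}; (3,5)→{3,5,7}; (4,8)→{7,8}; (8,3)→{3,6}. Safe: 2. Place at column 2.
Row 6: attacked by (1,1)→{1,6}; (2,7)→{3,7}; (3,5)→{2,5,8}; (4,8)→{6,8}; (5,2)→{1,2,3}; (8,3)→{1,3,5}. Safe: 4. Place at column 4.
Row 7: attacked by (1,1)→{1,7}; (2,7)→{2,7}; (3,5)→{1,5}; (4,8)→{5,8}; (5,2)→{2,4}; (6,4)→{3,4,5}; (8,3)→{2,3,4}. Safe: 6. Place at column 6.
Columns [1, 7, 5, 8, 2, 4, 6, 3], r−c [0, -5, -2, -4, 3, 2, 1, 5], r+c [2, 9, 8, 12, 7, 10, 13, 11] are all distinct, so no two queens attack.

(1,1) (2,7) (3,5) (4,8) (5,2) (6,4) (7,6) (8,3)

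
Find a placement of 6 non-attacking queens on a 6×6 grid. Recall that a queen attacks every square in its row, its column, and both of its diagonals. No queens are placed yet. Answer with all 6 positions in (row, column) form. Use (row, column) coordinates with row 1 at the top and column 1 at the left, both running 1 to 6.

(1,3) (2,6) (3,2) (4,5) (5,1) (6,4)

Row 1: Safe: 1, 2, 3, 4, 5, 6. Place at column 3.
Row 2: attacked by (1,3)→{2,3,4}. Safe: 1, 5, 6. Place at column 6.
Row 3: attacked by (1,3)→{1,3,5}; (2,6)→{5,6}. Safe: 2, 4. Place at column 2.
Row 4: attacked by (1,3)→{3,6}; (2,6)→{4,6}; (3,2)→{1,2,3}. Safe: 5. Place at column 5.
Row 5: attacked by (1,3)→{3}; (2,6)→{3,6}; (3,2)→{2,4}; (4,5)→{4,5,6}. Safe: 1. Place at column 1.
Row 6: attacked by (1,3)→{3}; (2,6)→{2,6}; (3,2)→{2,5}; (4,5)→{3,5}; (5,1)→{1,2}. Safe: 4. Place at column 4.
Columns [3, 6, 2, 5, 1, 4], r−c [-2, -4, 1, -1, 4, 2], r+c [4, 8, 5, 9, 6, 10] are all distinct, so no two queens attack.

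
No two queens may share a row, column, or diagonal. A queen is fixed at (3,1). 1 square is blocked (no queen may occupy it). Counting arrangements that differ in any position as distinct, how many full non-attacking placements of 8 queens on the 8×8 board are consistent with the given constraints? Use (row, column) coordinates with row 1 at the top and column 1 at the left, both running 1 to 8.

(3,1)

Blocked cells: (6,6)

Branch on row 1: col 2 → 1; col 4 → 4; col 5 → 3; col 6 → 4; col 7 → 1; col 8 → 2.
Sum: 1 + 4 + 3 + 4 + 1 + 2 = 15.

15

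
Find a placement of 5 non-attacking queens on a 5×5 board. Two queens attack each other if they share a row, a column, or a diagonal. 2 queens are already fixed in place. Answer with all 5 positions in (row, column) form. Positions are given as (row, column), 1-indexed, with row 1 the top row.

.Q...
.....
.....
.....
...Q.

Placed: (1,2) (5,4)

Row 2: attacked by (1,2)→{1,2,3}; (5,4)→{1,4}. Safe: 5. Place at column 5.
Row 3: attacked by (1,2)→{2,4}; (2,5)→{4,5}; (5,4)→{2,4}. Safe: 1, 3. Place at column 3.
Row 4: attacked by (1,2)→{2,5}; (2,5)→{3,5}; (3,3)→{2,3,4}; (5,4)→{3,4,5}. Safe: 1. Place at column 1.
Columns [2, 5, 3, 1, 4], r−c [-1, -3, 0, 3, 1], r+c [3, 7, 6, 5, 9] are all distinct, so no two queens attack.

(1,2) (2,5) (3,3) (4,1) (5,4)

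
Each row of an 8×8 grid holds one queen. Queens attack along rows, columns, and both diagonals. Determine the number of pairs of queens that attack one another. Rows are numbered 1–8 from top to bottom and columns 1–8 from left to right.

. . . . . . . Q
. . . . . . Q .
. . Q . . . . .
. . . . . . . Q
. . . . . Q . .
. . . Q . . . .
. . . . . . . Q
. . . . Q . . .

Same column: (1,8)–(4,8) (column 8); (1,8)–(7,8) (column 8); (4,8)–(7,8) (column 8).
Same diagonal: (1,8)–(2,7) (|1−2| = |8−7| = 1); (5,6)–(7,8) (|5−7| = |6−8| = 2).
Total attacking pairs: 5.

5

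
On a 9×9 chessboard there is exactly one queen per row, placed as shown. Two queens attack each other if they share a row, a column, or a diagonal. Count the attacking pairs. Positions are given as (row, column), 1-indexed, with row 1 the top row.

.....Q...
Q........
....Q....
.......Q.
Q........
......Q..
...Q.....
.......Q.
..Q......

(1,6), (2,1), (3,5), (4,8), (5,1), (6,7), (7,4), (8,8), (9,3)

3

Same column: (2,1)–(5,1) (column 1); (4,8)–(8,8) (column 8).
Same diagonal: (4,8)–(9,3) (|4−9| = |8−3| = 5).
Total attacking pairs: 3.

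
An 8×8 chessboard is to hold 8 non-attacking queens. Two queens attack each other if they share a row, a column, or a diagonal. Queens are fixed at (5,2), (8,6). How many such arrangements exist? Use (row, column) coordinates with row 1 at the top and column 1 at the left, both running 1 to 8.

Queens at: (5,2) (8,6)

Branch on row 1: col 1 → 0; col 3 → 0; col 4 → 2; col 5 → 1; col 7 → 0; col 8 → 0.
Sum: 0 + 0 + 2 + 1 + 0 + 0 = 3.

3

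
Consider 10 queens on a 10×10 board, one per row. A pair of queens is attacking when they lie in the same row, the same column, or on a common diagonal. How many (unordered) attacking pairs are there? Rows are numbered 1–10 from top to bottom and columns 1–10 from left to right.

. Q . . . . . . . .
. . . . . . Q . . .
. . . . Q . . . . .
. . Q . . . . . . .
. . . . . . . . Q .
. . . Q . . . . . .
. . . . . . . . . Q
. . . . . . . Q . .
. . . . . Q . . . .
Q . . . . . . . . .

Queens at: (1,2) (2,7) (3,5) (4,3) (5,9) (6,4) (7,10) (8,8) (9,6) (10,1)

All columns are distinct and no two queens satisfy |Δrow| = |Δcol|, so no pair attacks.

0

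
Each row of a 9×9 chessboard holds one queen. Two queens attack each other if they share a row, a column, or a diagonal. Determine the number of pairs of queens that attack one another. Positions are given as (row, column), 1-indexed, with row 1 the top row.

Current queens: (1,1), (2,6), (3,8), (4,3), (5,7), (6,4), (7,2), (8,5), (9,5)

Same column: (8,5)–(9,5) (column 5).
Total attacking pairs: 1.

1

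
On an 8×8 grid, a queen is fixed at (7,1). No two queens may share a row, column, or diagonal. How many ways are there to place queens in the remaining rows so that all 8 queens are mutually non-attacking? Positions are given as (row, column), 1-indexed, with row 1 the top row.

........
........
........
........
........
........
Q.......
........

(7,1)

8

Branch on row 1: col 2 → 1; col 3 → 1; col 4 → 2; col 5 → 1; col 6 → 3; col 8 → 0.
Sum: 1 + 1 + 2 + 1 + 3 + 0 = 8.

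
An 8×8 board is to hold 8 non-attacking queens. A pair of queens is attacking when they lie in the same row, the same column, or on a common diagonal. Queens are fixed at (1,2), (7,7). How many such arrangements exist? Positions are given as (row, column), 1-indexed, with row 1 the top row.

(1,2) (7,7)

3

Branch on row 2: col 4 → 1; col 5 → 0; col 6 → 1; col 8 → 1.
Sum: 1 + 0 + 1 + 1 = 3.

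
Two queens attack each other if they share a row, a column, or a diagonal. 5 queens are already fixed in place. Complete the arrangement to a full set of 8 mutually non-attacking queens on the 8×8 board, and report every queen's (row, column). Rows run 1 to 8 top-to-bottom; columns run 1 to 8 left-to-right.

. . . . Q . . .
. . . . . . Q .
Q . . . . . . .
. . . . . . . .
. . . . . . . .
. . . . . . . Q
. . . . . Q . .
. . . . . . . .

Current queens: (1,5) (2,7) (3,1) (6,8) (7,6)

Row 4: attacked by (1,5)→{2,5,8}; (2,7)→{5,7}; (3,1)→{1,2}; (6,8)→{6,8}; (7,6)→{3,6}. Safe: 4. Place at column 4.
Row 5: attacked by (1,5)→{1,5}; (2,7)→{4,7}; (3,1)→{1,3}; (4,4)→{3,4,5}; (6,8)→{7,8}; (7,6)→{4,6,8}. Safe: 2. Place at column 2.
Row 8: attacked by (1,5)→{5}; (2,7)→{1,7}; (3,1)→{1,6}; (4,4)→{4,8}; (5,2)→{2,5}; (6,8)→{6,8}; (7,6)→{5,6,7}. Safe: 3. Place at column 3.
Columns [5, 7, 1, 4, 2, 8, 6, 3], r−c [-4, -5, 2, 0, 3, -2, 1, 5], r+c [6, 9, 4, 8, 7, 14, 13, 11] are all distinct, so no two queens attack.

(1,5) (2,7) (3,1) (4,4) (5,2) (6,8) (7,6) (8,3)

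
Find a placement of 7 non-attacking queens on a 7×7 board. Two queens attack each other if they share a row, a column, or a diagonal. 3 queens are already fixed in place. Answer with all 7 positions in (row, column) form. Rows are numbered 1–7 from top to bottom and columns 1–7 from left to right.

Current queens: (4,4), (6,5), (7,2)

Row 1: attacked by (4,4)→{1,4,7}; (6,5)→{5}; (7,2)→{2}. Safe: 3, 6. Place at column 6.
Row 2: attacked by (1,6)→{5,6,7}; (4,4)→{2,4,6}; (6,5)→{1,5}; (7,2)→{2,7}. Safe: 3. Place at column 3.
Row 3: attacked by (1,6)→{4,6}; (2,3)→{2,3,4}; (4,4)→{3,4,5}; (6,5)→{2,5}; (7,2)→{2,6}. Safe: 1, 7. Place at column 1.
Row 5: attacked by (1,6)→{2,6}; (2,3)→{3,6}; (3,1)→{1,3}; (4,4)→{3,4,5}; (6,5)→{4,5,6}; (7,2)→{2,4}. Safe: 7. Place at column 7.
Columns [6, 3, 1, 4, 7, 5, 2], r−c [-5, -1, 2, 0, -2, 1, 5], r+c [7, 5, 4, 8, 12, 11, 9] are all distinct, so no two queens attack.

(1,6) (2,3) (3,1) (4,4) (5,7) (6,5) (7,2)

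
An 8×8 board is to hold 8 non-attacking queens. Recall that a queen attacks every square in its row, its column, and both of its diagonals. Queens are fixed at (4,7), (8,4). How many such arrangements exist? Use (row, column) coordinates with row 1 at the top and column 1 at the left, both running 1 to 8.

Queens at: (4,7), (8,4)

3

Branch on row 1: col 1 → 0; col 2 → 0; col 3 → 1; col 5 → 1; col 6 → 1; col 8 → 0.
Sum: 0 + 0 + 1 + 1 + 1 + 0 = 3.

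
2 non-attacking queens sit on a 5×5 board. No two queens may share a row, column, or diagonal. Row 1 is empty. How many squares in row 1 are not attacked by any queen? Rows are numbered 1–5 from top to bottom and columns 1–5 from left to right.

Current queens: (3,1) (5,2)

2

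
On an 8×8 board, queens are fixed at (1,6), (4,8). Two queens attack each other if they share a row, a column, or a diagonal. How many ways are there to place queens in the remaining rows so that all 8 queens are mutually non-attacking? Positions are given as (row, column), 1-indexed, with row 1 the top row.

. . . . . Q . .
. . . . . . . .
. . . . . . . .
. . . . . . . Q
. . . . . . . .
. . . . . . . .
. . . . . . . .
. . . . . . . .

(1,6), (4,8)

4

Branch on row 2: col 1 → 0; col 2 → 0; col 3 → 3; col 4 → 1.
Sum: 0 + 0 + 3 + 1 = 4.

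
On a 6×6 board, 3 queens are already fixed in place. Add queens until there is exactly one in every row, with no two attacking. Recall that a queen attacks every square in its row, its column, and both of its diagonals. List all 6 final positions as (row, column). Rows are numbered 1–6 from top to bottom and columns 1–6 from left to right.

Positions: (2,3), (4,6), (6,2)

(1,5) (2,3) (3,1) (4,6) (5,4) (6,2)

Row 1: attacked by (2,3)→{2,3,4}; (4,6)→{3,6}; (6,2)→{2}. Safe: 1, 5. Place at column 5.
Row 3: attacked by (1,5)→{3,5}; (2,3)→{2,3,4}; (4,6)→{5,6}; (6,2)→{2,5}. Safe: 1. Place at column 1.
Row 5: attacked by (1,5)→{1,5}; (2,3)→{3,6}; (3,1)→{1,3}; (4,6)→{5,6}; (6,2)→{1,2,3}. Safe: 4. Place at column 4.
Columns [5, 3, 1, 6, 4, 2], r−c [-4, -1, 2, -2, 1, 4], r+c [6, 5, 4, 10, 9, 8] are all distinct, so no two queens attack.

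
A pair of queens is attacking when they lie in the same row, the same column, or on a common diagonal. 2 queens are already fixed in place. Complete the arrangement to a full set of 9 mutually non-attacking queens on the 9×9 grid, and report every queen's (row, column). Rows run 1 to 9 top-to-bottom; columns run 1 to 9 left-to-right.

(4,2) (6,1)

Row 1: attacked by (4,2)→{2,5}; (6,1)→{1,6}. Safe: 3, 4, 7, 8, 9. Place at column 9.
Row 2: attacked by (1,9)→{8,9}; (4,2)→{2,4}; (6,1)→{1,5}. Safe: 3, 6, 7. Place at column 6.
Row 3: attacked by (1,9)→{7,9}; (2,6)→{5,6,7}; (4,2)→{1,2,3}; (6,1)→{1,4}. Safe: 8. Place at column 8.
Row 5: attacked by (1,9)→{5,9}; (2,6)→{3,6,9}; (3,8)→{6,8}; (4,2)→{1,2,3}; (6,1)→{1,2}. Safe: 4, 7. Place at column 4.
Row 7: attacked by (1,9)→{3,9}; (2,6)→{1,6}; (3,8)→{4,8}; (4,2)→{2,5}; (5,4)→{2,4,6}; (6,1)→{1,2}. Safe: 7. Place at column 7.
Row 8: attacked by (1,9)→{2,9}; (2,6)→{6}; (3,8)→{3,8}; (4,2)→{2,6}; (5,4)→{1,4,7}; (6,1)→{1,3}; (7,7)→{6,7,8}. Safe: 5. Place at column 5.
Row 9: attacked by (1,9)→{1,9}; (2,6)→{6}; (3,8)→{2,8}; (4,2)→{2,7}; (5,4)→{4,8}; (6,1)→{1,4}; (7,7)→{5,7,9}; (8,5)→{4,5,6}. Safe: 3. Place at column 3.
Columns [9, 6, 8, 2, 4, 1, 7, 5, 3], r−c [-8, -4, -5, 2, 1, 5, 0, 3, 6], r+c [10, 8, 11, 6, 9, 7, 14, 13, 12] are all distinct, so no two queens attack.

(1,9) (2,6) (3,8) (4,2) (5,4) (6,1) (7,7) (8,5) (9,3)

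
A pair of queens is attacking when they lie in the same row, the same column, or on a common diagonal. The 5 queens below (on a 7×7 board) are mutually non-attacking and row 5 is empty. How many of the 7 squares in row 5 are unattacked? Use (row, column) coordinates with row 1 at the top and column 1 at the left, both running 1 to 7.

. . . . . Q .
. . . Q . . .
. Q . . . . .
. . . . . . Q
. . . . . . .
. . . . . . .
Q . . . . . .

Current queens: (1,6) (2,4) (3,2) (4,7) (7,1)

(1,6) attacks row 5 at column 6 and diagonals 2.
(2,4) attacks row 5 at column 4 and diagonals 1, 7.
(3,2) attacks row 5 at column 2 and diagonals 4.
(4,7) attacks row 5 at column 7 and diagonals 6.
(7,1) attacks row 5 at column 1 and diagonals 3.
Attacked columns: {1, 2, 3, 4, 6, 7}. Safe: {5}.

1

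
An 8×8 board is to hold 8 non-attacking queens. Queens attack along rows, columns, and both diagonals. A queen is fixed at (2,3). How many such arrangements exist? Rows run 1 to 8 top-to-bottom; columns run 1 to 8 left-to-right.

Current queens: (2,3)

14

Branch on row 1: col 1 → 0; col 5 → 3; col 6 → 8; col 7 → 2; col 8 → 1.
Sum: 0 + 3 + 8 + 2 + 1 = 14.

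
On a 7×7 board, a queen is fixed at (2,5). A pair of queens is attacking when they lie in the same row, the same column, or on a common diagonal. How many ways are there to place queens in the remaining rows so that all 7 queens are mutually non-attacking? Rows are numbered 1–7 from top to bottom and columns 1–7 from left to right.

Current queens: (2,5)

Branch on row 1: col 1 → 1; col 2 → 3; col 3 → 1; col 7 → 1.
Sum: 1 + 3 + 1 + 1 = 6.

6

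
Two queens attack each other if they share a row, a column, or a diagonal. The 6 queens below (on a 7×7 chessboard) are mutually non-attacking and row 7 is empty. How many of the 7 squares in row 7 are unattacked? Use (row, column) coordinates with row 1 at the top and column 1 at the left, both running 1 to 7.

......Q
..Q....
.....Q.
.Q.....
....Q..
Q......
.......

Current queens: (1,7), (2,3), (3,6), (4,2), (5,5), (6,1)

1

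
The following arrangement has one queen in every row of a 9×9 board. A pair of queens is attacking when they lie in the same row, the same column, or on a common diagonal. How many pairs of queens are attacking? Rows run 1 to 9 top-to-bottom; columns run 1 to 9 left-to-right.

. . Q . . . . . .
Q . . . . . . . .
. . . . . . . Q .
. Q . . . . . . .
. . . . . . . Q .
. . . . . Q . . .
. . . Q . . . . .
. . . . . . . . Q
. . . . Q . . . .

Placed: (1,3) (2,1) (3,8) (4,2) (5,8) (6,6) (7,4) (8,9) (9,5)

Same column: (3,8)–(5,8) (column 8).
Same diagonal: (3,8)–(7,4) (|3−7| = |8−4| = 4).
Total attacking pairs: 2.

2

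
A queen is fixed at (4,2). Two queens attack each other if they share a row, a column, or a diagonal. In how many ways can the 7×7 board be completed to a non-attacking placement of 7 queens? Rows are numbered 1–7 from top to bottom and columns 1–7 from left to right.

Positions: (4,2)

6

Branch on row 1: col 1 → 1; col 3 → 2; col 4 → 2; col 6 → 0; col 7 → 1.
Sum: 1 + 2 + 2 + 0 + 1 = 6.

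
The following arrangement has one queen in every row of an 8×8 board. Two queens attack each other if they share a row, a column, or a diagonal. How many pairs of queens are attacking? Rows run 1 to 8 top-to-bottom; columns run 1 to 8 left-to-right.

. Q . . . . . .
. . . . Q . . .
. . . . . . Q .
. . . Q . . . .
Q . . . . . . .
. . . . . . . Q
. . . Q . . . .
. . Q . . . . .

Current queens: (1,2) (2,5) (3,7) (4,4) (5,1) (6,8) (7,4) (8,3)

Same column: (4,4)–(7,4) (column 4).
Same diagonal: (7,4)–(8,3) (|7−8| = |4−3| = 1).
Total attacking pairs: 2.

2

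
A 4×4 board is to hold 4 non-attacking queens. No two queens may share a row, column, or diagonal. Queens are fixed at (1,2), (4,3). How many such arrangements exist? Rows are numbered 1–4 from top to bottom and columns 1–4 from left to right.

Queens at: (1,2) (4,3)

Branch on row 2: col 4 → 1.
Sum: 1 = 1.

1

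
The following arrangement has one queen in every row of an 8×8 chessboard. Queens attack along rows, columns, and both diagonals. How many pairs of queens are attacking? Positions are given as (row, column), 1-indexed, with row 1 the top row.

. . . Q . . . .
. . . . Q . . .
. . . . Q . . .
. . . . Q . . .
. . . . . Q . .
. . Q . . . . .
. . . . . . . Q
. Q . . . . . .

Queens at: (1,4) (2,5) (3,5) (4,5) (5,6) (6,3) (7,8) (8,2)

8

Same column: (2,5)–(3,5) (column 5); (2,5)–(4,5) (column 5); (3,5)–(4,5) (column 5).
Same diagonal: (1,4)–(2,5) (|1−2| = |4−5| = 1); (4,5)–(5,6) (|4−5| = |5−6| = 1); (4,5)–(6,3) (|4−6| = |5−3| = 2); (4,5)–(7,8) (|4−7| = |5−8| = 3); (5,6)–(7,8) (|5−7| = |6−8| = 2).
Total attacking pairs: 8.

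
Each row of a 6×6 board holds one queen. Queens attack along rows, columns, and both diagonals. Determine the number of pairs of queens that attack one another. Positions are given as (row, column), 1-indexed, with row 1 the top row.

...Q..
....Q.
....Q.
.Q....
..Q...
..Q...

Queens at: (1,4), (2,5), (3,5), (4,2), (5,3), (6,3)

Same column: (2,5)–(3,5) (column 5); (5,3)–(6,3) (column 3).
Same diagonal: (1,4)–(2,5) (|1−2| = |4−5| = 1); (3,5)–(5,3) (|3−5| = |5−3| = 2); (4,2)–(5,3) (|4−5| = |2−3| = 1).
Total attacking pairs: 5.

5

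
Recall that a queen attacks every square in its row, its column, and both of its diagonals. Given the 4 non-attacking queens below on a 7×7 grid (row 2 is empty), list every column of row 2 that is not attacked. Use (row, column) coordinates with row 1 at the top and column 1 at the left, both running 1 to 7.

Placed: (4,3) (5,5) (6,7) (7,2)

(4,3) attacks row 2 at column 3 and diagonals 1, 5.
(5,5) attacks row 2 at column 5 and diagonals 2.
(6,7) attacks row 2 at column 7 and diagonals 3.
(7,2) attacks row 2 at column 2 and diagonals 7.
Attacked columns: {1, 2, 3, 5, 7}. Safe: {4, 6}.

columns 4, 6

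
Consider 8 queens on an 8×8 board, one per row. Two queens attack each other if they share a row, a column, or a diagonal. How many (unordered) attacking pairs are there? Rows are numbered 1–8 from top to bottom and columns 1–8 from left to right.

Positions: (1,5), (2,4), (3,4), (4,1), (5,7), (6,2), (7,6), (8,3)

3

Same column: (2,4)–(3,4) (column 4).
Same diagonal: (1,5)–(2,4) (|1−2| = |5−4| = 1); (2,4)–(5,7) (|2−5| = |4−7| = 3).
Total attacking pairs: 3.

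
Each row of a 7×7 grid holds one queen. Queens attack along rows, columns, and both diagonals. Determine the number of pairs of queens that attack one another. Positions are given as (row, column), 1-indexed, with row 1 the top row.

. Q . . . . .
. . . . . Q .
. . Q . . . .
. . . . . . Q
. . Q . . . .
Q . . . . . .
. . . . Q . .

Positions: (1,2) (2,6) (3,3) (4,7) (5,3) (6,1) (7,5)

3

Same column: (3,3)–(5,3) (column 3).
Same diagonal: (2,6)–(5,3) (|2−5| = |6−3| = 3); (5,3)–(7,5) (|5−7| = |3−5| = 2).
Total attacking pairs: 3.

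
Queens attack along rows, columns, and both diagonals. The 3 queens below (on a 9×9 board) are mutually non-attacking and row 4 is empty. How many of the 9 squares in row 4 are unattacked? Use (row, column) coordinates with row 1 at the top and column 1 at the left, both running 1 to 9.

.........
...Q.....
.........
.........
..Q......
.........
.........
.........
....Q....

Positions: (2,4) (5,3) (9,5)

4

(2,4) attacks row 4 at column 4 and diagonals 2, 6.
(5,3) attacks row 4 at column 3 and diagonals 2, 4.
(9,5) attacks row 4 at column 5.
Attacked columns: {2, 3, 4, 5, 6}. Safe: {1, 7, 8, 9}.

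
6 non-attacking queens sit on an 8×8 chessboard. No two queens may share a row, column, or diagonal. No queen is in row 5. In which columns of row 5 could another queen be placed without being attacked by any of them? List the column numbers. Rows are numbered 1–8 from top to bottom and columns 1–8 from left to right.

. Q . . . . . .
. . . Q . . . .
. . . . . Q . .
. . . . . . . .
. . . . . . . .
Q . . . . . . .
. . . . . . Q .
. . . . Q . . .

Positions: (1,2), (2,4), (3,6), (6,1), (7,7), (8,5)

columns 3

(1,2) attacks row 5 at column 2 and diagonals 6.
(2,4) attacks row 5 at column 4 and diagonals 1, 7.
(3,6) attacks row 5 at column 6 and diagonals 4, 8.
(6,1) attacks row 5 at column 1 and diagonals 2.
(7,7) attacks row 5 at column 7 and diagonals 5.
(8,5) attacks row 5 at column 5 and diagonals 2, 8.
Attacked columns: {1, 2, 4, 5, 6, 7, 8}. Safe: {3}.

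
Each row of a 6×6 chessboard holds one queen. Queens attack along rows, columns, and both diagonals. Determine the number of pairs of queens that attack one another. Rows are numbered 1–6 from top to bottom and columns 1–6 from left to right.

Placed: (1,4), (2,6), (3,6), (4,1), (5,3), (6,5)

4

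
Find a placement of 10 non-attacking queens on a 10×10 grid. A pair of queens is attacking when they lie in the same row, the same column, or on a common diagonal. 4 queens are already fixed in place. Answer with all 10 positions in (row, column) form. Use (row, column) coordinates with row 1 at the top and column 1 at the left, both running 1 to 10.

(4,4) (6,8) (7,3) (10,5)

Row 1: attacked by (4,4)→{1,4,7}; (6,8)→{3,8}; (7,3)→{3,9}; (10,5)→{5}. Safe: 2, 6, 10. Place at column 10.
Row 2: attacked by (1,10)→{9,10}; (4,4)→{2,4,6}; (6,8)→{4,8}; (7,3)→{3,8}; (10,5)→{5}. Safe: 1, 7. Place at column 1.
Row 3: attacked by (1,10)→{8,10}; (2,1)→{1,2}; (4,4)→{3,4,5}; (6,8)→{5,8}; (7,3)→{3,7}; (10,5)→{5}. Safe: 6, 9. Place at column 6.
Row 5: attacked by (1,10)→{6,10}; (2,1)→{1,4}; (3,6)→{4,6,8}; (4,4)→{3,4,5}; (6,8)→{7,8,9}; (7,3)→{1,3,5}; (10,5)→{5,10}. Safe: 2. Place at column 2.
Row 8: attacked by (1,10)→{3,10}; (2,1)→{1,7}; (3,6)→{1,6}; (4,4)→{4,8}; (5,2)→{2,5}; (6,8)→{6,8,10}; (7,3)→{2,3,4}; (10,5)→{3,5,7}. Safe: 9. Place at column 9.
Row 9: attacked by (1,10)→{2,10}; (2,1)→{1,8}; (3,6)→{6}; (4,4)→{4,9}; (5,2)→{2,6}; (6,8)→{5,8}; (7,3)→{1,3,5}; (8,9)→{8,9,10}; (10,5)→{4,5,6}. Safe: 7. Place at column 7.
Columns [10, 1, 6, 4, 2, 8, 3, 9, 7, 5], r−c [-9, 1, -3, 0, 3, -2, 4, -1, 2, 5], r+c [11, 3, 9, 8, 7, 14, 10, 17, 16, 15] are all distinct, so no two queens attack.

(1,10) (2,1) (3,6) (4,4) (5,2) (6,8) (7,3) (8,9) (9,7) (10,5)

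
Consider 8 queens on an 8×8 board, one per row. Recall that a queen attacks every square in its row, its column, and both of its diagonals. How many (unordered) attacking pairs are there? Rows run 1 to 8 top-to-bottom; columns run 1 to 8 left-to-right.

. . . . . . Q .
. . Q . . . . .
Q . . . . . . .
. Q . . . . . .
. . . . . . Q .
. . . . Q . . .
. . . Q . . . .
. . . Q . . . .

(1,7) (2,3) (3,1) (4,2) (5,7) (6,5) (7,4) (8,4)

5

Same column: (1,7)–(5,7) (column 7); (7,4)–(8,4) (column 4).
Same diagonal: (3,1)–(4,2) (|3−4| = |1−2| = 1); (5,7)–(8,4) (|5−8| = |7−4| = 3); (6,5)–(7,4) (|6−7| = |5−4| = 1).
Total attacking pairs: 5.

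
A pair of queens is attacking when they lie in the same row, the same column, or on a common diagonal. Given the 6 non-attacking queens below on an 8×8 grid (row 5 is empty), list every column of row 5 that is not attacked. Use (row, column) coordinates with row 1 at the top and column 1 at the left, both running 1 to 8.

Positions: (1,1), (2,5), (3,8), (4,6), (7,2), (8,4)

(1,1) attacks row 5 at column 1 and diagonals 5.
(2,5) attacks row 5 at column 5 and diagonals 2, 8.
(3,8) attacks row 5 at column 8 and diagonals 6.
(4,6) attacks row 5 at column 6 and diagonals 5, 7.
(7,2) attacks row 5 at column 2 and diagonals 4.
(8,4) attacks row 5 at column 4 and diagonals 1, 7.
Attacked columns: {1, 2, 4, 5, 6, 7, 8}. Safe: {3}.

columns 3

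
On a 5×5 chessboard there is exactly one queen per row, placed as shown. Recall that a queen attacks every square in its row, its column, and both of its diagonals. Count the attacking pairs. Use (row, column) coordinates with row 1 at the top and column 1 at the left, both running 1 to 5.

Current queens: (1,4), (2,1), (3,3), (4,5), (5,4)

3

Same column: (1,4)–(5,4) (column 4).
Same diagonal: (2,1)–(5,4) (|2−5| = |1−4| = 3); (4,5)–(5,4) (|4−5| = |5−4| = 1).
Total attacking pairs: 3.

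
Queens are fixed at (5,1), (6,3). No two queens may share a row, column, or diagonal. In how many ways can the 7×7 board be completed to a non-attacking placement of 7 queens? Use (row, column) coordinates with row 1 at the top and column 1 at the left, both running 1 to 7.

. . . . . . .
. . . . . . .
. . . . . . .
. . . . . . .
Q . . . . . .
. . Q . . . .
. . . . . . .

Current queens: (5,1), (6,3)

2

Branch on row 1: col 2 → 1; col 4 → 0; col 6 → 0; col 7 → 1.
Sum: 1 + 0 + 0 + 1 = 2.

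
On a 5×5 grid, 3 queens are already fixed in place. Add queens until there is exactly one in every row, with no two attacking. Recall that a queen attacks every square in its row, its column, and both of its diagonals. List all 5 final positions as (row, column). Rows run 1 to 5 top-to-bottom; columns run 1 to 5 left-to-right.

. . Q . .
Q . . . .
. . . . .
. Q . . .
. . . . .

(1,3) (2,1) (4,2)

Row 3: attacked by (1,3)→{1,3,5}; (2,1)→{1,2}; (4,2)→{1,2,3}. Safe: 4. Place at column 4.
Row 5: attacked by (1,3)→{3}; (2,1)→{1,4}; (3,4)→{2,4}; (4,2)→{1,2,3}. Safe: 5. Place at column 5.
Columns [3, 1, 4, 2, 5], r−c [-2, 1, -1, 2, 0], r+c [4, 3, 7, 6, 10] are all distinct, so no two queens attack.

(1,3) (2,1) (3,4) (4,2) (5,5)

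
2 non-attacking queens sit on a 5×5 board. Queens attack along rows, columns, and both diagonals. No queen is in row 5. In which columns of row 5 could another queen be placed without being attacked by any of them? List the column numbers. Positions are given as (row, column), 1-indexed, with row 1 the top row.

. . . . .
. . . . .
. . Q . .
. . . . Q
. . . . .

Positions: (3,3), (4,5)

(3,3) attacks row 5 at column 3 and diagonals 1, 5.
(4,5) attacks row 5 at column 5 and diagonals 4.
Attacked columns: {1, 3, 4, 5}. Safe: {2}.

columns 2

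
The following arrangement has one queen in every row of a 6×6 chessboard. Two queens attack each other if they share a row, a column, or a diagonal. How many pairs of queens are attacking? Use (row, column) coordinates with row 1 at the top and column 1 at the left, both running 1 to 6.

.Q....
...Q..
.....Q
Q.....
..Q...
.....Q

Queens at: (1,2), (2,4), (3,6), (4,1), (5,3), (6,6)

Same column: (3,6)–(6,6) (column 6).
Total attacking pairs: 1.

1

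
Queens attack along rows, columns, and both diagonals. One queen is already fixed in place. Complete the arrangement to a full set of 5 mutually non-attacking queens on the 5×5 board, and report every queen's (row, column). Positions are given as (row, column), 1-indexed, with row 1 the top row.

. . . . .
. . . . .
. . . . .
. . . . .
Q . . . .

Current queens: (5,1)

Row 1: attacked by (5,1)→{1,5}. Safe: 2, 3, 4. Place at column 3.
Row 2: attacked by (1,3)→{2,3,4}; (5,1)→{1,4}. Safe: 5. Place at column 5.
Row 3: attacked by (1,3)→{1,3,5}; (2,5)→{4,5}; (5,1)→{1,3}. Safe: 2. Place at column 2.
Row 4: attacked by (1,3)→{3}; (2,5)→{3,5}; (3,2)→{1,2,3}; (5,1)→{1,2}. Safe: 4. Place at column 4.
Columns [3, 5, 2, 4, 1], r−c [-2, -3, 1, 0, 4], r+c [4, 7, 5, 8, 6] are all distinct, so no two queens attack.

(1,3) (2,5) (3,2) (4,4) (5,1)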